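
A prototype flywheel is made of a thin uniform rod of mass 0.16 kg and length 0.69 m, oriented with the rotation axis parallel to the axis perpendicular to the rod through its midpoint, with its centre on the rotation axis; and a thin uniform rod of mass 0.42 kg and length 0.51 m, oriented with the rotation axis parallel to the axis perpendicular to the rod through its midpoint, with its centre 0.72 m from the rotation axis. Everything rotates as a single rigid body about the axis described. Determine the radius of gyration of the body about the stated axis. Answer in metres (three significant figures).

Thin rod: I_cm = (1/12)ML² = (1/12)(0.16)(0.69)² = 0.006348 kg m^2; axis through the centre, so I = 0.006348 kg m^2.
Thin rod: I_cm = (1/12)ML² = (1/12)(0.42)(0.51)² = 0.0091035 kg m^2; centre at d = 0.72 m, so the parallel axis theorem gives I = 0.0091035 + (0.42)(0.72)² = 0.22683 kg m^2.
Total I = 0.23318 kg m^2; total mass M = 0.58 kg.
k = √(I/M) = √(0.23318/0.58) = 0.63406 m.

0.634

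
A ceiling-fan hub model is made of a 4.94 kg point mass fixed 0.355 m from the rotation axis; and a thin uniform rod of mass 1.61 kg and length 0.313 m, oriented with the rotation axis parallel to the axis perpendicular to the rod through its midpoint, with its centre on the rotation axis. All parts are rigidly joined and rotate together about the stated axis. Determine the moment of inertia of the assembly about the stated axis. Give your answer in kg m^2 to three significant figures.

Point mass: I_cm = 0; centre at d = 0.355 m, so I = I_cm + Md² gives I = 0 + (4.94)(0.355)² = 0.62256 kg m^2.
Thin rod: I_cm = (1/12)ML² = (1/12)(1.61)(0.313)² = 0.013144 kg m^2; axis through the centre, so I = 0.013144 kg m^2.
Total I = 0.62256 + 0.013144 = 0.63571 kg m^2.

0.636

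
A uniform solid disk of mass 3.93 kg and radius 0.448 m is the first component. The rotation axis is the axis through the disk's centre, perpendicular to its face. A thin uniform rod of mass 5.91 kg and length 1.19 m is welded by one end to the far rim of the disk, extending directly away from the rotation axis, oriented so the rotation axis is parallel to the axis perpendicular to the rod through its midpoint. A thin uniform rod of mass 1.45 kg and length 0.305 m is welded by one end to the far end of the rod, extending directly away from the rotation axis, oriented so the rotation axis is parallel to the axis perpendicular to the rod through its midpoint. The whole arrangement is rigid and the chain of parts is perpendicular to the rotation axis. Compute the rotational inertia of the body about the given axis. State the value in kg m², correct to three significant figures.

12.2

Solid disk: I_cm = (1/2)MR² = (1/2)(3.93)(0.448)² = 0.39438 kg m²; axis through the centre, so I = 0.39438 kg m².
Thin rod: I_cm = (1/12)ML² = (1/12)(5.91)(1.19)² = 0.69743 kg m²; centre at d = 0.448 + 0.595 = 1.043 m, so the parallel axis theorem gives I = 0.69743 + (5.91)(1.043)² = 7.1266 kg m².
Thin rod: I_cm = (1/12)ML² = (1/12)(1.45)(0.305)² = 0.011241 kg m²; centre at d = 0.448 + 0.595 + 0.595 + 0.1525 = 1.7905 m, so the parallel axis theorem gives I = 0.011241 + (1.45)(1.7905)² = 4.6598 kg m².
Total I = 0.39438 + 7.1266 + 4.6598 = 12.181 kg m².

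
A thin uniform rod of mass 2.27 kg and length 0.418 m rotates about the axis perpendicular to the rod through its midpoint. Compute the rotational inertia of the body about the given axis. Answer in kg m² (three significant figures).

I_cm = (1/12)ML² = (1/12)(2.27)(0.418)² = 0.033052 kg m²; axis through the centre, so I = 0.033052 kg m².

0.0331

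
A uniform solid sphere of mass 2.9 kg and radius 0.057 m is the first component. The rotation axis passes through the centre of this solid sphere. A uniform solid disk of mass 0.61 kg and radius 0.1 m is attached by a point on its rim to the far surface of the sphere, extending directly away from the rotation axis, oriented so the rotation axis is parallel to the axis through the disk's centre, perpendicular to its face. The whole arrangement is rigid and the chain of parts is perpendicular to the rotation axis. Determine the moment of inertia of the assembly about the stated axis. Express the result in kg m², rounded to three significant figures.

Solid sphere: I_cm = (2/5)MR² = (2/5)(2.9)(0.057)² = 0.0037688 kg m²; axis through the centre, so I = 0.0037688 kg m².
Solid disk: I_cm = (1/2)MR² = (1/2)(0.61)(0.1)² = 0.00305 kg m²; centre at d = 0.057 + 0.1 = 0.157 m, so I = I_cm + Md² gives I = 0.00305 + (0.61)(0.157)² = 0.018086 kg m².
Total I = 0.0037688 + 0.018086 = 0.021855 kg m².

0.0219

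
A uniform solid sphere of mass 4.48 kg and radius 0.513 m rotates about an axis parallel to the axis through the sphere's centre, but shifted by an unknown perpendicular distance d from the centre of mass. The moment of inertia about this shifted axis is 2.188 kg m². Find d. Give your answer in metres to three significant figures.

About the centre-of-mass axis, I_cm = (2/5)MR² = (2/5)(4.48)(0.513)² = 0.4716 kg m².
Parallel axis theorem: I = I_cm + Md², so Md² = 2.188 − 0.4716 = 1.7164 kg m².
d = √(1.7164 / 4.48) = 0.61897 m.

0.619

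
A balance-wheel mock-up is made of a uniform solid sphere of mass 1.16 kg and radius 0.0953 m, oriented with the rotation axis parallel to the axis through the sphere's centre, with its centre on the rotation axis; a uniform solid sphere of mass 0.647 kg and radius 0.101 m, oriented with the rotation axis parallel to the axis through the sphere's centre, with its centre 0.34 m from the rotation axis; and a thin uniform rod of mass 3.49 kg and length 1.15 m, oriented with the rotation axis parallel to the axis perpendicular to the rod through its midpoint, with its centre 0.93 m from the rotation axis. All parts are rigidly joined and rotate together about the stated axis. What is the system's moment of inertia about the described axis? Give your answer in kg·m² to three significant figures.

3.48

Solid sphere: I_cm = (2/5)MR² = (2/5)(1.16)(0.0953)² = 0.0042141 kg·m²; axis through the centre, so I = 0.0042141 kg·m².
Solid sphere: I_cm = (2/5)MR² = (2/5)(0.647)(0.101)² = 0.00264 kg·m²; centre at d = 0.34 m, so the parallel axis theorem gives I = 0.00264 + (0.647)(0.34)² = 0.077433 kg·m².
Thin rod: I_cm = (1/12)ML² = (1/12)(3.49)(1.15)² = 0.38463 kg·m²; centre at d = 0.93 m, so the parallel axis theorem gives I = 0.38463 + (3.49)(0.93)² = 3.4031 kg·m².
Total I = 0.0042141 + 0.077433 + 3.4031 = 3.4848 kg·m².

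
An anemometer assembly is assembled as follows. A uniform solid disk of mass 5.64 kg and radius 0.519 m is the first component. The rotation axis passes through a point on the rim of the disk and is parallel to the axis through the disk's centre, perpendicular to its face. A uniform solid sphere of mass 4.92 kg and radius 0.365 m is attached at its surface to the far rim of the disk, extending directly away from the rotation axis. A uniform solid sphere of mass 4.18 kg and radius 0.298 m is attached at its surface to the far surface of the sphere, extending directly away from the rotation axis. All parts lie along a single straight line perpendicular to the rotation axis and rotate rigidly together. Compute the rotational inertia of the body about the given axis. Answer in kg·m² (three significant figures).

Solid disk: I_cm = (1/2)MR² = (1/2)(5.64)(0.519)² = 0.7596 kg·m²; centre at d = 0.519 m, so the parallel axis theorem gives I = 0.7596 + (5.64)(0.519)² = 2.2788 kg·m².
Solid sphere: I_cm = (2/5)MR² = (2/5)(4.92)(0.365)² = 0.26219 kg·m²; centre at d = 0.519 + 0.519 + 0.365 = 1.403 m, so the parallel axis theorem gives I = 0.26219 + (4.92)(1.403)² = 9.9468 kg·m².
Solid sphere: I_cm = (2/5)MR² = (2/5)(4.18)(0.298)² = 0.14848 kg·m²; centre at d = 0.519 + 0.519 + 0.365 + 0.365 + 0.298 = 2.066 m, so the parallel axis theorem gives I = 0.14848 + (4.18)(2.066)² = 17.99 kg·m².
Total I = 2.2788 + 9.9468 + 17.99 = 30.216 kg·m².

30.2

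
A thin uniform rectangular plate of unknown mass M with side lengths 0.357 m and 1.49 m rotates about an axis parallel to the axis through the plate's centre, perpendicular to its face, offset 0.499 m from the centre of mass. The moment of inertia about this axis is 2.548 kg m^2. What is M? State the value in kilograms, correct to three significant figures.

I = I_cm + Md² = (1/12)M(a²+b²) + Md² = M·[0.0833333·[(0.357)² + (1.49)²] + (0.499)²] = M·0.44463.
So M = 2.548 / 0.44463 = 5.7306 kg.

5.73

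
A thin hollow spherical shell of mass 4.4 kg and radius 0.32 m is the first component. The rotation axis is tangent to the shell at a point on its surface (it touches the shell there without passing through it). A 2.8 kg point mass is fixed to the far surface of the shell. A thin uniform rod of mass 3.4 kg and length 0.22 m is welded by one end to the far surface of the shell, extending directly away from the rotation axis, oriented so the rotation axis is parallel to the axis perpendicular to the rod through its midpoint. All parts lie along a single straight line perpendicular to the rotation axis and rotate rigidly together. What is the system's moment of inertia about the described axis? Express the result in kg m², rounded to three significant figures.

Spherical shell: I_cm = (2/3)MR² = (2/3)(4.4)(0.32)² = 0.30037 kg m²; centre at d = 0.32 m, so I = I_cm + Md² gives I = 0.30037 + (4.4)(0.32)² = 0.75093 kg m².
Point mass: I_cm = 0; centre at d = 0.32 + 0.32 = 0.64 m, so I = I_cm + Md² gives I = 0 + (2.8)(0.64)² = 1.1469 kg m².
Thin rod: I_cm = (1/12)ML² = (1/12)(3.4)(0.22)² = 0.013713 kg m²; centre at d = 0.32 + 0.32 + 0.11 = 0.75 m, so I = I_cm + Md² gives I = 0.013713 + (3.4)(0.75)² = 1.9262 kg m².
Total I = 0.75093 + 1.1469 + 1.9262 = 3.824 kg m².

3.82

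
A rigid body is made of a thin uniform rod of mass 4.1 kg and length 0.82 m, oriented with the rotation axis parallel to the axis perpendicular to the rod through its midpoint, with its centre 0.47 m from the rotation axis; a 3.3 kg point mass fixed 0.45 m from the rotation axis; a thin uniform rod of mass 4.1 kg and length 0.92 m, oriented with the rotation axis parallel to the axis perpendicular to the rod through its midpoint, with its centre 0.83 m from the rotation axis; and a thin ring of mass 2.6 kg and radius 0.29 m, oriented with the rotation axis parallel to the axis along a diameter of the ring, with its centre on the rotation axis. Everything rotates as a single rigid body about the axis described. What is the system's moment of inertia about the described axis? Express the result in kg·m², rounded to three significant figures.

5.03

Thin rod: I_cm = (1/12)ML² = (1/12)(4.1)(0.82)² = 0.22974 kg·m²; centre at d = 0.47 m, so I = I_cm + Md² gives I = 0.22974 + (4.1)(0.47)² = 1.1354 kg·m².
Point mass: I_cm = 0; centre at d = 0.45 m, so I = I_cm + Md² gives I = 0 + (3.3)(0.45)² = 0.66825 kg·m².
Thin rod: I_cm = (1/12)ML² = (1/12)(4.1)(0.92)² = 0.28919 kg·m²; centre at d = 0.83 m, so I = I_cm + Md² gives I = 0.28919 + (4.1)(0.83)² = 3.1137 kg·m².
Thin ring: I_cm = (1/2)MR² = (1/2)(2.6)(0.29)² = 0.10933 kg·m²; axis through the centre, so I = 0.10933 kg·m².
Total I = 1.1354 + 0.66825 + 3.1137 + 0.10933 = 5.0267 kg·m².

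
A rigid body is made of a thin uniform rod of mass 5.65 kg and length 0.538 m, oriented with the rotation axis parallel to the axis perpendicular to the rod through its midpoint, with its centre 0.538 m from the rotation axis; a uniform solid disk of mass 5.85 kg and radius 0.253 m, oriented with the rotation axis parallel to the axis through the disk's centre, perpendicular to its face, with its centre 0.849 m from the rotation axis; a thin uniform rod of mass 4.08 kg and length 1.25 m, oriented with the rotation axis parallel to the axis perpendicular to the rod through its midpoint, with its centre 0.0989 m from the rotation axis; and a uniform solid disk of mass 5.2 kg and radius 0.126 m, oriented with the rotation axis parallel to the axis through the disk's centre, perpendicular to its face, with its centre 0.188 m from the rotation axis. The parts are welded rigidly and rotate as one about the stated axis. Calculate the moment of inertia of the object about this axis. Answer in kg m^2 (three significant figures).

6.97

Thin rod: I_cm = (1/12)ML² = (1/12)(5.65)(0.538)² = 0.13628 kg m^2; centre at d = 0.538 m, so the parallel axis theorem gives I = 0.13628 + (5.65)(0.538)² = 1.7716 kg m^2.
Solid disk: I_cm = (1/2)MR² = (1/2)(5.85)(0.253)² = 0.18723 kg m^2; centre at d = 0.849 m, so the parallel axis theorem gives I = 0.18723 + (5.85)(0.849)² = 4.4039 kg m^2.
Thin rod: I_cm = (1/12)ML² = (1/12)(4.08)(1.25)² = 0.53125 kg m^2; centre at d = 0.0989 m, so the parallel axis theorem gives I = 0.53125 + (4.08)(0.0989)² = 0.57116 kg m^2.
Solid disk: I_cm = (1/2)MR² = (1/2)(5.2)(0.126)² = 0.041278 kg m^2; centre at d = 0.188 m, so the parallel axis theorem gives I = 0.041278 + (5.2)(0.188)² = 0.22507 kg m^2.
Total I = 1.7716 + 4.4039 + 0.57116 + 0.22507 = 6.9718 kg m^2.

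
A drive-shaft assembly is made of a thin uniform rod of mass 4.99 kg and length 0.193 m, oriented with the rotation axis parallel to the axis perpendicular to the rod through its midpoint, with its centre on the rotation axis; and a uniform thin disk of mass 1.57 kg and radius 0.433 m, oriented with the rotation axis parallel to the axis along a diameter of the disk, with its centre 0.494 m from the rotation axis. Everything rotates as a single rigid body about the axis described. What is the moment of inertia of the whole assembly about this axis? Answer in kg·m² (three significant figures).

Thin rod: I_cm = (1/12)ML² = (1/12)(4.99)(0.193)² = 0.015489 kg·m²; axis through the centre, so I = 0.015489 kg·m².
Thin disk: I_cm = (1/4)MR² = (1/4)(1.57)(0.433)² = 0.073589 kg·m²; centre at d = 0.494 m, so the parallel axis theorem gives I = 0.073589 + (1.57)(0.494)² = 0.45673 kg·m².
Total I = 0.015489 + 0.45673 = 0.47222 kg·m².

0.472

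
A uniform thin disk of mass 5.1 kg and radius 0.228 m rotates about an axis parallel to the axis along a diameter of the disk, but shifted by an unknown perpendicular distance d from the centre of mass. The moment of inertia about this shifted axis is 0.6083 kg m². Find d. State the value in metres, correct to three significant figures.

About the centre-of-mass axis, I_cm = (1/4)MR² = (1/4)(5.1)(0.228)² = 0.06628 kg m².
Parallel axis theorem: I = I_cm + Md², so Md² = 0.6083 − 0.06628 = 0.54202 kg m².
d = √(0.54202 / 5.1) = 0.326 m.

0.326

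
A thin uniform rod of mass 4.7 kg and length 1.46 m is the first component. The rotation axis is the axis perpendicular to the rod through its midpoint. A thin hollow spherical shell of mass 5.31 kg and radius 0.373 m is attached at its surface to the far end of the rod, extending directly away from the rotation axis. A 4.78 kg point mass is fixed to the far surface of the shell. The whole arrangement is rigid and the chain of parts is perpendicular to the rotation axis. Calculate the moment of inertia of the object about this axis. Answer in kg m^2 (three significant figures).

Thin rod: I_cm = (1/12)ML² = (1/12)(4.7)(1.46)² = 0.83488 kg m^2; axis through the centre, so I = 0.83488 kg m^2.
Spherical shell: I_cm = (2/3)MR² = (2/3)(5.31)(0.373)² = 0.49252 kg m^2; centre at d = 0.73 + 0.373 = 1.103 m, so the parallel axis theorem gives I = 0.49252 + (5.31)(1.103)² = 6.9527 kg m^2.
Point mass: I_cm = 0; centre at d = 0.73 + 0.373 + 0.373 = 1.476 m, so the parallel axis theorem gives I = 0 + (4.78)(1.476)² = 10.414 kg m^2.
Total I = 0.83488 + 6.9527 + 10.414 = 18.201 kg m^2.

18.2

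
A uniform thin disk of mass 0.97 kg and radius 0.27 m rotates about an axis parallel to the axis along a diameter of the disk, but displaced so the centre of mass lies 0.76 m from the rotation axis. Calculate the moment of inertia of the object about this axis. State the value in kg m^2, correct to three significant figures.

0.578

I_cm = (1/4)MR² = (1/4)(0.97)(0.27)² = 0.017678 kg m^2; centre at d = 0.76 m, so the parallel axis theorem gives I = 0.017678 + (0.97)(0.76)² = 0.57795 kg m^2.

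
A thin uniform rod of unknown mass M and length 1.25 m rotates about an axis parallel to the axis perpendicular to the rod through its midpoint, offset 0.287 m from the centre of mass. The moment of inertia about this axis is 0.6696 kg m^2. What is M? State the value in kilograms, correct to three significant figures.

I = I_cm + Md² = (1/12)ML² + Md² = M·[0.0833333·(1.25)² + (0.287)²] = M·0.21258.
So M = 0.6696 / 0.21258 = 3.1499 kg.

3.15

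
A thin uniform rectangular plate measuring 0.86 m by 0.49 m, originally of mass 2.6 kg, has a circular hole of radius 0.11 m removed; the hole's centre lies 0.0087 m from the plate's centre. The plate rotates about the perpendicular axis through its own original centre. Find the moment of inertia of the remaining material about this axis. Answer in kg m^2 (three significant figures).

0.211

Unpierced body about its centre: I₀ = (1/12)M(a²+b²) = (1/12)(2.6)[(0.86)² + (0.49)²] = 0.21227 kg m^2.
The removed disk has mass m = M·πr²/(ab) = (2.6)·π(0.11)²/(0.86·0.49) = 0.23454 kg (same uniform areal density).
Its moment of inertia about the rotation axis (parallel-axis theorem): I_hole = (1/2)mr² + md² = (1/2)(0.23454)(0.11)² + (0.23454)(0.0087)² = 0.0014367 kg m^2.
Treating the hole as negative mass, I = I₀ − I_hole = 0.21227 − 0.0014367 = 0.21083 kg m^2.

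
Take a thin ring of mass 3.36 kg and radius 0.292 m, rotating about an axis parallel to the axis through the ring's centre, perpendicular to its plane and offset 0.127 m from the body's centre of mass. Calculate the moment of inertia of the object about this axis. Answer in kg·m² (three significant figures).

I_cm = MR² = (3.36)(0.292)² = 0.28649 kg·m²; centre at d = 0.127 m, so I = I_cm + Md² gives I = 0.28649 + (3.36)(0.127)² = 0.34068 kg·m².

0.341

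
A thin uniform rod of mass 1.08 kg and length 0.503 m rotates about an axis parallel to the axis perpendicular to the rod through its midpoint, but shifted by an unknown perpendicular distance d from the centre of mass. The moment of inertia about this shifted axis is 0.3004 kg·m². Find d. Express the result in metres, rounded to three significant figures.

About the centre-of-mass axis, I_cm = (1/12)ML² = (1/12)(1.08)(0.503)² = 0.022771 kg·m².
Parallel axis theorem: I = I_cm + Md², so Md² = 0.3004 − 0.022771 = 0.27763 kg·m².
d = √(0.27763 / 1.08) = 0.50701 m.

0.507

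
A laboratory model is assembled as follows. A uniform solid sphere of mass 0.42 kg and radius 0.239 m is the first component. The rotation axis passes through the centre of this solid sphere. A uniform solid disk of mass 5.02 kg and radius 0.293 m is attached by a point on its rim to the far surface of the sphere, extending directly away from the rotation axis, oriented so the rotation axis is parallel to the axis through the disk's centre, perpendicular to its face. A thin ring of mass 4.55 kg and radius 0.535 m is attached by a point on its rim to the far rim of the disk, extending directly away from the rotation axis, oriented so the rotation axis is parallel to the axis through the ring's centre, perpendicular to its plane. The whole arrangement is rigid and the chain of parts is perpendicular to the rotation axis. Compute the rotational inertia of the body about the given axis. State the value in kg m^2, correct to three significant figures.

11.4

Solid sphere: I_cm = (2/5)MR² = (2/5)(0.42)(0.239)² = 0.0095963 kg m^2; axis through the centre, so I = 0.0095963 kg m^2.
Solid disk: I_cm = (1/2)MR² = (1/2)(5.02)(0.293)² = 0.21548 kg m^2; centre at d = 0.239 + 0.293 = 0.532 m, so I = I_cm + Md² gives I = 0.21548 + (5.02)(0.532)² = 1.6363 kg m^2.
Thin ring: I_cm = MR² = (4.55)(0.535)² = 1.3023 kg m^2; centre at d = 0.239 + 0.293 + 0.293 + 0.535 = 1.36 m, so I = I_cm + Md² gives I = 1.3023 + (4.55)(1.36)² = 9.718 kg m^2.
Total I = 0.0095963 + 1.6363 + 9.718 = 11.364 kg m^2.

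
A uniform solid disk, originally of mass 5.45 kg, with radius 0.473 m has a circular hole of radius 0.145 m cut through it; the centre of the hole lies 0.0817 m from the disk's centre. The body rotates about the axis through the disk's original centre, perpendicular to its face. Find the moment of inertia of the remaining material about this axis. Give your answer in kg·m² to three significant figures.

Unpierced body about its centre: I₀ = (1/2)MR² = (1/2)(5.45)(0.473)² = 0.60966 kg·m².
The removed disk has mass m = M·(r/R)² = (5.45)(0.145/0.473)² = 0.51217 kg (same uniform areal density).
Its moment of inertia about the rotation axis (parallel-axis theorem): I_hole = (1/2)mr² + md² = (1/2)(0.51217)(0.145)² + (0.51217)(0.0817)² = 0.0088028 kg·m².
Treating the hole as negative mass, I = I₀ − I_hole = 0.60966 − 0.0088028 = 0.60086 kg·m².

0.601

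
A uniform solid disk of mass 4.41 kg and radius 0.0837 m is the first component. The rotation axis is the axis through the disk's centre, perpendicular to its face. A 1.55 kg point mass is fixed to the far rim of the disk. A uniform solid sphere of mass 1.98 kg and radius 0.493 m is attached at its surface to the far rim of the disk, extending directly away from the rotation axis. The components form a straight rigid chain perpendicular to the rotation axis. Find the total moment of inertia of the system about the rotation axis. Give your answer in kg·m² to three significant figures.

Solid disk: I_cm = (1/2)MR² = (1/2)(4.41)(0.0837)² = 0.015448 kg·m²; axis through the centre, so I = 0.015448 kg·m².
Point mass: I_cm = 0; centre at d = 0.0837 m, so the parallel axis theorem gives I = 0 + (1.55)(0.0837)² = 0.010859 kg·m².
Solid sphere: I_cm = (2/5)MR² = (2/5)(1.98)(0.493)² = 0.19249 kg·m²; centre at d = 0.0837 + 0.493 = 0.5767 m, so the parallel axis theorem gives I = 0.19249 + (1.98)(0.5767)² = 0.85101 kg·m².
Total I = 0.015448 + 0.010859 + 0.85101 = 0.87732 kg·m².

0.877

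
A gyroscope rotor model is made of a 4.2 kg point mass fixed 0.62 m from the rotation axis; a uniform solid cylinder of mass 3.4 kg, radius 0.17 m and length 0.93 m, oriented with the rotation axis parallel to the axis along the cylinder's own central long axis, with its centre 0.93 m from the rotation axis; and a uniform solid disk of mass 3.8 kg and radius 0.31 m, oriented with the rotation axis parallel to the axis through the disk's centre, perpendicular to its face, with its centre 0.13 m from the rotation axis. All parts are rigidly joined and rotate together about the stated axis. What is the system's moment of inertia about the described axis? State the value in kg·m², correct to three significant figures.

Point mass: I_cm = 0; centre at d = 0.62 m, so the parallel axis theorem gives I = 0 + (4.2)(0.62)² = 1.6145 kg·m².
Solid cylinder: I_cm = (1/2)MR² = (1/2)(3.4)(0.17)² = 0.04913 kg·m²; centre at d = 0.93 m, so the parallel axis theorem gives I = 0.04913 + (3.4)(0.93)² = 2.9898 kg·m².
Solid disk: I_cm = (1/2)MR² = (1/2)(3.8)(0.31)² = 0.18259 kg·m²; centre at d = 0.13 m, so the parallel axis theorem gives I = 0.18259 + (3.8)(0.13)² = 0.24681 kg·m².
Total I = 1.6145 + 2.9898 + 0.24681 = 4.8511 kg·m².

4.85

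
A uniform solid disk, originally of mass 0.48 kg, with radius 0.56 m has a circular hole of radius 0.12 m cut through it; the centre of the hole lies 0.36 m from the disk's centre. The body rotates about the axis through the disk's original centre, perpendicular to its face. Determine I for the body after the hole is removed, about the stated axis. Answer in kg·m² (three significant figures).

Unpierced body about its centre: I₀ = (1/2)MR² = (1/2)(0.48)(0.56)² = 0.075264 kg·m².
The removed disk has mass m = M·(r/R)² = (0.48)(0.12/0.56)² = 0.022041 kg (same uniform areal density).
Its moment of inertia about the rotation axis (parallel-axis theorem): I_hole = (1/2)mr² + md² = (1/2)(0.022041)(0.12)² + (0.022041)(0.36)² = 0.0030152 kg·m².
Treating the hole as negative mass, I = I₀ − I_hole = 0.075264 − 0.0030152 = 0.072249 kg·m².

0.0722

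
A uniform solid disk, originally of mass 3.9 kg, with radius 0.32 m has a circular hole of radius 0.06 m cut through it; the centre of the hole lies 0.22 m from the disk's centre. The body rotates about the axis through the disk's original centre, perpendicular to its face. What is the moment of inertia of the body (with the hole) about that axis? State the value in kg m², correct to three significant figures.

0.193

Unpierced body about its centre: I₀ = (1/2)MR² = (1/2)(3.9)(0.32)² = 0.19968 kg m².
The removed disk has mass m = M·(r/R)² = (3.9)(0.06/0.32)² = 0.13711 kg (same uniform areal density).
Its moment of inertia about the rotation axis (parallel-axis theorem): I_hole = (1/2)mr² + md² = (1/2)(0.13711)(0.06)² + (0.13711)(0.22)² = 0.0068829 kg m².
Treating the hole as negative mass, I = I₀ − I_hole = 0.19968 − 0.0068829 = 0.1928 kg m².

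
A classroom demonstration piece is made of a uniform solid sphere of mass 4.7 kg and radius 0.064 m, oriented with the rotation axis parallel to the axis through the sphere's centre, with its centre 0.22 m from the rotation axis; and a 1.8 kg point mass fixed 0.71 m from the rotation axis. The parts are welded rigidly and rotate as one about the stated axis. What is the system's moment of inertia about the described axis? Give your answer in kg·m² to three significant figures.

1.14

Solid sphere: I_cm = (2/5)MR² = (2/5)(4.7)(0.064)² = 0.0077005 kg·m²; centre at d = 0.22 m, so the parallel axis theorem gives I = 0.0077005 + (4.7)(0.22)² = 0.23518 kg·m².
Point mass: I_cm = 0; centre at d = 0.71 m, so the parallel axis theorem gives I = 0 + (1.8)(0.71)² = 0.90738 kg·m².
Total I = 0.23518 + 0.90738 = 1.1426 kg·m².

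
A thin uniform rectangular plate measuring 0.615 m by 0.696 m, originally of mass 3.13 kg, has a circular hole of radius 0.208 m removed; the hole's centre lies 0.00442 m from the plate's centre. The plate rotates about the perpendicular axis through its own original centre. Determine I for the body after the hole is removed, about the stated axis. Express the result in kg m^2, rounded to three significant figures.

0.203

Unpierced body about its centre: I₀ = (1/12)M(a²+b²) = (1/12)(3.13)[(0.615)² + (0.696)²] = 0.22501 kg m^2.
The removed disk has mass m = M·πr²/(ab) = (3.13)·π(0.208)²/(0.615·0.696) = 0.99389 kg (same uniform areal density).
Its moment of inertia about the rotation axis (parallel-axis theorem): I_hole = (1/2)mr² + md² = (1/2)(0.99389)(0.208)² + (0.99389)(0.00442)² = 0.021519 kg m^2.
Treating the hole as negative mass, I = I₀ − I_hole = 0.22501 − 0.021519 = 0.20349 kg m^2.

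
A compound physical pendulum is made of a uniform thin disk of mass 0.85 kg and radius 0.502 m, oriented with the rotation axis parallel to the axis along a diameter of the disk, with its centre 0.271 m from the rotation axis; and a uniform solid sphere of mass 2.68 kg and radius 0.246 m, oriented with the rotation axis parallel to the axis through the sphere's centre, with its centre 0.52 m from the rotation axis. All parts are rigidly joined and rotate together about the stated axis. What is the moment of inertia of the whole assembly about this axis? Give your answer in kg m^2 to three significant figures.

0.906

Thin disk: I_cm = (1/4)MR² = (1/4)(0.85)(0.502)² = 0.053551 kg m^2; centre at d = 0.271 m, so I = I_cm + Md² gives I = 0.053551 + (0.85)(0.271)² = 0.11598 kg m^2.
Solid sphere: I_cm = (2/5)MR² = (2/5)(2.68)(0.246)² = 0.064873 kg m^2; centre at d = 0.52 m, so I = I_cm + Md² gives I = 0.064873 + (2.68)(0.52)² = 0.78955 kg m^2.
Total I = 0.11598 + 0.78955 = 0.90552 kg m^2.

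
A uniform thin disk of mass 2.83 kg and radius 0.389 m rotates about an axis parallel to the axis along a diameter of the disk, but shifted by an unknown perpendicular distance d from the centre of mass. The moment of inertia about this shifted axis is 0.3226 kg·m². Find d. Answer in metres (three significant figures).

About the centre-of-mass axis, I_cm = (1/4)MR² = (1/4)(2.83)(0.389)² = 0.10706 kg·m².
Parallel axis theorem: I = I_cm + Md², so Md² = 0.3226 − 0.10706 = 0.21554 kg·m².
d = √(0.21554 / 2.83) = 0.27598 m.

0.276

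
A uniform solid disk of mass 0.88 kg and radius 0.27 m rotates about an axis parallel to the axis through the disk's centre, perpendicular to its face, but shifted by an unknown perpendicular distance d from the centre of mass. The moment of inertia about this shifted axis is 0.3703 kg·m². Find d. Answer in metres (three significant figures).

About the centre-of-mass axis, I_cm = (1/2)MR² = (1/2)(0.88)(0.27)² = 0.032076 kg·m².
Parallel axis theorem: I = I_cm + Md², so Md² = 0.3703 − 0.032076 = 0.33822 kg·m².
d = √(0.33822 / 0.88) = 0.61996 m.

0.620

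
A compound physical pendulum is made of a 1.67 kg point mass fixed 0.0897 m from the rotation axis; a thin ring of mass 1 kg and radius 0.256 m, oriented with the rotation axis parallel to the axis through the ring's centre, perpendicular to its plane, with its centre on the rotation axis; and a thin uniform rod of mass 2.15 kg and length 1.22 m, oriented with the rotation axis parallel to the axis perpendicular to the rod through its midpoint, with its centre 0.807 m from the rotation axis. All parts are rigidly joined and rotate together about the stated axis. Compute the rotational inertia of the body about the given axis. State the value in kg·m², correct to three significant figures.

Point mass: I_cm = 0; centre at d = 0.0897 m, so I = I_cm + Md² gives I = 0 + (1.67)(0.0897)² = 0.013437 kg·m².
Thin ring: I_cm = MR² = (1)(0.256)² = 0.065536 kg·m²; axis through the centre, so I = 0.065536 kg·m².
Thin rod: I_cm = (1/12)ML² = (1/12)(2.15)(1.22)² = 0.26667 kg·m²; centre at d = 0.807 m, so I = I_cm + Md² gives I = 0.26667 + (2.15)(0.807)² = 1.6669 kg·m².
Total I = 0.013437 + 0.065536 + 1.6669 = 1.7458 kg·m².

1.75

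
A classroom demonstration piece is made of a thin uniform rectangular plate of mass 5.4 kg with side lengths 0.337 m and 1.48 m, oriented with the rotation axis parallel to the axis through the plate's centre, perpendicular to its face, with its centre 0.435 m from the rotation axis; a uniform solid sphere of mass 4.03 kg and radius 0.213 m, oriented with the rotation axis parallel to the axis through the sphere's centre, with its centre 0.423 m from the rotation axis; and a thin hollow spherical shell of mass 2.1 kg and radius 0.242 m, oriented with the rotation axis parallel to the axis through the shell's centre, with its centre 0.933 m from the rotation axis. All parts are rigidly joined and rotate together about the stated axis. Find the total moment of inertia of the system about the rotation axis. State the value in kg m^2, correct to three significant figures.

Rectangular plate: I_cm = (1/12)M(a²+b²) = (1/12)(5.4)[(0.337)² + (1.48)²] = 1.0368 kg m^2; centre at d = 0.435 m, so I = I_cm + Md² gives I = 1.0368 + (5.4)(0.435)² = 2.0586 kg m^2.
Solid sphere: I_cm = (2/5)MR² = (2/5)(4.03)(0.213)² = 0.073135 kg m^2; centre at d = 0.423 m, so I = I_cm + Md² gives I = 0.073135 + (4.03)(0.423)² = 0.79422 kg m^2.
Spherical shell: I_cm = (2/3)MR² = (2/3)(2.1)(0.242)² = 0.08199 kg m^2; centre at d = 0.933 m, so I = I_cm + Md² gives I = 0.08199 + (2.1)(0.933)² = 1.91 kg m^2.
Total I = 2.0586 + 0.79422 + 1.91 = 4.7628 kg m^2.

4.76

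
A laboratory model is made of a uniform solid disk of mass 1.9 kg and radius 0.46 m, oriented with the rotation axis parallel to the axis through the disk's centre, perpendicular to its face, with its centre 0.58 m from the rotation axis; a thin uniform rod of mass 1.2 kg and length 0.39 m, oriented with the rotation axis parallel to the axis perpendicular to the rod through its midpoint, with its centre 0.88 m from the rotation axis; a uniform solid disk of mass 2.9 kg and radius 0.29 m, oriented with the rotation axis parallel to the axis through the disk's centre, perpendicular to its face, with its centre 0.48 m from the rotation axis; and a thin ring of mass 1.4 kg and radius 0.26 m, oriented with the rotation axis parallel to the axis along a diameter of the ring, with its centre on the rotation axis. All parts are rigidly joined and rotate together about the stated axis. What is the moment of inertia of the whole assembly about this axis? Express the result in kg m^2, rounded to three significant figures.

Solid disk: I_cm = (1/2)MR² = (1/2)(1.9)(0.46)² = 0.20102 kg m^2; centre at d = 0.58 m, so the parallel axis theorem gives I = 0.20102 + (1.9)(0.58)² = 0.84018 kg m^2.
Thin rod: I_cm = (1/12)ML² = (1/12)(1.2)(0.39)² = 0.01521 kg m^2; centre at d = 0.88 m, so the parallel axis theorem gives I = 0.01521 + (1.2)(0.88)² = 0.94449 kg m^2.
Solid disk: I_cm = (1/2)MR² = (1/2)(2.9)(0.29)² = 0.12194 kg m^2; centre at d = 0.48 m, so the parallel axis theorem gives I = 0.12194 + (2.9)(0.48)² = 0.7901 kg m^2.
Thin ring: I_cm = (1/2)MR² = (1/2)(1.4)(0.26)² = 0.04732 kg m^2; axis through the centre, so I = 0.04732 kg m^2.
Total I = 0.84018 + 0.94449 + 0.7901 + 0.04732 = 2.6221 kg m^2.

2.62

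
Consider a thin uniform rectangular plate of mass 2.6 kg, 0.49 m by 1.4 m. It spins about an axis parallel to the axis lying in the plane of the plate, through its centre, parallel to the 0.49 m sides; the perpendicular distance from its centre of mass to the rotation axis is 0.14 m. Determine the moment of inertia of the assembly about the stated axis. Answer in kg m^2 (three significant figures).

0.476

I_cm = (1/12)Mb² = (1/12)(2.6)(1.4)² = 0.42467 kg m^2; centre at d = 0.14 m, so I = I_cm + Md² gives I = 0.42467 + (2.6)(0.14)² = 0.47563 kg m^2.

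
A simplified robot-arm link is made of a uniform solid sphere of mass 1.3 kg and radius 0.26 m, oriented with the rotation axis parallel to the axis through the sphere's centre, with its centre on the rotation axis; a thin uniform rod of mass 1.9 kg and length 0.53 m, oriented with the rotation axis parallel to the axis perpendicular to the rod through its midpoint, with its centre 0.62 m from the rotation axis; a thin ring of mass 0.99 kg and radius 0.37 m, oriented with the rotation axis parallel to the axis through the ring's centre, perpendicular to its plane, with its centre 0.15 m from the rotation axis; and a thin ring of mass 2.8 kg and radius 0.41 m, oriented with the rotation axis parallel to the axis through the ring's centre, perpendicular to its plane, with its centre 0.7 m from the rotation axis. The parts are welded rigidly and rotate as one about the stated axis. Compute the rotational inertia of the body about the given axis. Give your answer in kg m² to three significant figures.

2.81

Solid sphere: I_cm = (2/5)MR² = (2/5)(1.3)(0.26)² = 0.035152 kg m²; axis through the centre, so I = 0.035152 kg m².
Thin rod: I_cm = (1/12)ML² = (1/12)(1.9)(0.53)² = 0.044476 kg m²; centre at d = 0.62 m, so I = I_cm + Md² gives I = 0.044476 + (1.9)(0.62)² = 0.77484 kg m².
Thin ring: I_cm = MR² = (0.99)(0.37)² = 0.13553 kg m²; centre at d = 0.15 m, so I = I_cm + Md² gives I = 0.13553 + (0.99)(0.15)² = 0.15781 kg m².
Thin ring: I_cm = MR² = (2.8)(0.41)² = 0.47068 kg m²; centre at d = 0.7 m, so I = I_cm + Md² gives I = 0.47068 + (2.8)(0.7)² = 1.8427 kg m².
Total I = 0.035152 + 0.77484 + 0.15781 + 1.8427 = 2.8105 kg m².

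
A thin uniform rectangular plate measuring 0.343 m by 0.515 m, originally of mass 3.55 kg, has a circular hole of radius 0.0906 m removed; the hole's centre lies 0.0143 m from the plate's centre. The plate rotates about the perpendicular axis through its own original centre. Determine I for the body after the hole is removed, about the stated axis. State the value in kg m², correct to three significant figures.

0.111

Unpierced body about its centre: I₀ = (1/12)M(a²+b²) = (1/12)(3.55)[(0.343)² + (0.515)²] = 0.11327 kg m².
The removed disk has mass m = M·πr²/(ab) = (3.55)·π(0.0906)²/(0.343·0.515) = 0.51824 kg (same uniform areal density).
Its moment of inertia about the rotation axis (parallel-axis theorem): I_hole = (1/2)mr² + md² = (1/2)(0.51824)(0.0906)² + (0.51824)(0.0143)² = 0.0022329 kg m².
Treating the hole as negative mass, I = I₀ − I_hole = 0.11327 − 0.0022329 = 0.11103 kg m².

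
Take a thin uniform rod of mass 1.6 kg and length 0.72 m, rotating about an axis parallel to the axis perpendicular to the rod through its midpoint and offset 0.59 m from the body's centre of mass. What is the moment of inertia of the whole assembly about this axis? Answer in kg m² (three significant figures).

0.626

I_cm = (1/12)ML² = (1/12)(1.6)(0.72)² = 0.06912 kg m²; centre at d = 0.59 m, so I = I_cm + Md² gives I = 0.06912 + (1.6)(0.59)² = 0.62608 kg m².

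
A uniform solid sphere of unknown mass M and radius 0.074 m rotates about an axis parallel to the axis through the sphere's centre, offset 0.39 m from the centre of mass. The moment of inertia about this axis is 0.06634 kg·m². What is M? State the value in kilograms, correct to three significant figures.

I = I_cm + Md² = (2/5)MR² + Md² = M·[0.4·(0.074)² + (0.39)²] = M·0.15429.
So M = 0.06634 / 0.15429 = 0.42997 kg.

0.430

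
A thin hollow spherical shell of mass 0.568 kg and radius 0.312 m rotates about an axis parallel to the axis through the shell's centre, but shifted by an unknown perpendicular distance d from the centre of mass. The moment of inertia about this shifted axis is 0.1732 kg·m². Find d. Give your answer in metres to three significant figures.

0.490

About the centre-of-mass axis, I_cm = (2/3)MR² = (2/3)(0.568)(0.312)² = 0.036861 kg·m².
Parallel axis theorem: I = I_cm + Md², so Md² = 0.1732 − 0.036861 = 0.13634 kg·m².
d = √(0.13634 / 0.568) = 0.48993 m.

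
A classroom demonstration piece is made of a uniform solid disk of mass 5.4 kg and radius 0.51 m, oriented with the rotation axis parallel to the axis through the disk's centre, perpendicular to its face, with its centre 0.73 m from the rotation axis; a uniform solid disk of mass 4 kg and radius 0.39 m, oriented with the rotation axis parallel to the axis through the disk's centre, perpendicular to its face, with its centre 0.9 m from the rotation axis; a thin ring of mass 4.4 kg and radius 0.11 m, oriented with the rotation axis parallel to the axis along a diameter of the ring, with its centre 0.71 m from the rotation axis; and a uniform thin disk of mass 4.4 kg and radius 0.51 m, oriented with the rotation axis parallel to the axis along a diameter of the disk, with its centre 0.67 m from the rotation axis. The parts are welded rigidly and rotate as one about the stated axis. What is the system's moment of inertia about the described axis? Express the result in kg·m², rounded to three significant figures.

11.6

Solid disk: I_cm = (1/2)MR² = (1/2)(5.4)(0.51)² = 0.70227 kg·m²; centre at d = 0.73 m, so I = I_cm + Md² gives I = 0.70227 + (5.4)(0.73)² = 3.5799 kg·m².
Solid disk: I_cm = (1/2)MR² = (1/2)(4)(0.39)² = 0.3042 kg·m²; centre at d = 0.9 m, so I = I_cm + Md² gives I = 0.3042 + (4)(0.9)² = 3.5442 kg·m².
Thin ring: I_cm = (1/2)MR² = (1/2)(4.4)(0.11)² = 0.02662 kg·m²; centre at d = 0.71 m, so I = I_cm + Md² gives I = 0.02662 + (4.4)(0.71)² = 2.2447 kg·m².
Thin disk: I_cm = (1/4)MR² = (1/4)(4.4)(0.51)² = 0.28611 kg·m²; centre at d = 0.67 m, so I = I_cm + Md² gives I = 0.28611 + (4.4)(0.67)² = 2.2613 kg·m².
Total I = 3.5799 + 3.5442 + 2.2447 + 2.2613 = 11.63 kg·m².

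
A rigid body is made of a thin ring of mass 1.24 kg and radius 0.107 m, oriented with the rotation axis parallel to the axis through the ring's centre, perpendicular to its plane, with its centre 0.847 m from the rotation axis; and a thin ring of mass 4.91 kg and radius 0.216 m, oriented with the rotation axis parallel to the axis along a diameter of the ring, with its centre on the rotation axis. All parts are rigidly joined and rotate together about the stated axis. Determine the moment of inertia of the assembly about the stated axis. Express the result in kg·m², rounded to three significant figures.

Thin ring: I_cm = MR² = (1.24)(0.107)² = 0.014197 kg·m²; centre at d = 0.847 m, so I = I_cm + Md² gives I = 0.014197 + (1.24)(0.847)² = 0.90378 kg·m².
Thin ring: I_cm = (1/2)MR² = (1/2)(4.91)(0.216)² = 0.11454 kg·m²; axis through the centre, so I = 0.11454 kg·m².
Total I = 0.90378 + 0.11454 = 1.0183 kg·m².

1.02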